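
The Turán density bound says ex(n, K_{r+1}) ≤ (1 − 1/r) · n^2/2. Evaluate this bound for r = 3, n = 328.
Turán density bound = (2/3) · 328^2/2 = 107584/3 ≈ 35861.3333

Turán's theorem: ex(n, K_{r+1}) is achieved by the complete r-partite Turán graph T(n, r) with parts as balanced as possible, and is at most (1 − 1/r) · n^2/2. For r = 3, n = 328: the density bound is (2/3) · 107584/2 = 107584/3 ≈ 35861.3333. The integer-valued extremum is e(T(328, 3)) = 35861, which is strictly less than the density bound 107584/3 since 3 ∤ 328 (the parts of T(328, 3) cannot all be equal).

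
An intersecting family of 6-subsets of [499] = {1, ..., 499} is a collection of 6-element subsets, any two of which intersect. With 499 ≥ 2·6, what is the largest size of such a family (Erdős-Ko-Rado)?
max |F| = C(498, 5) = 250160254344

Erdős-Ko-Rado (1961): when n ≥ 2k, max |F| = C(n−1, k−1). The bound is attained by the star {A : i ∈ A} for any fixed i ∈ [n]. Here C(499−1, 6−1) = C(498, 5) = 250160254344.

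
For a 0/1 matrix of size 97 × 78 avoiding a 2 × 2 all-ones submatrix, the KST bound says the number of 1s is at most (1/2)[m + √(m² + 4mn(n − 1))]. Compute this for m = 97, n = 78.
z(97, 78; 2, 2) ≤ (1/2)[97 + √(97² + 4·97·78·77)] = (1/2)[97 + √2339737] = 813.3099

Kővári–Sós–Turán: let r_1, ..., r_97 be the row sums and z = Σ r_i the total number of 1s. Each pair of columns can share at most one row with both entries 1 (else a 2×2 all-ones block appears), so Σ_i C(r_i, 2) ≤ C(78, 2) = 3003. By convexity Σ_i C(r_i, 2) ≥ 97·C(z/97, 2) = z(z − 97)/(2·97), giving z² − 97z − 97·78·77 ≤ 0 and hence z ≤ (1/2)[97 + √(9409 + 4·582582)] = (1/2)[97 + √2339737] ≈ (1/2)(97 + 1529.6199) = 813.3099.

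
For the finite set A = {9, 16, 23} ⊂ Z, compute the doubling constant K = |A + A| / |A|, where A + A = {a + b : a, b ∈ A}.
K = |A + A| / |A| = 5/3

Enumerate A + A = {a + b : a, b ∈ A}. With |A| = 3, there are |A|^2 = 9 ordered sum pairs; collecting distinct values, A + A = {18, 25, 32, 39, 46}, so |A + A| = 5. Thus K = 5/3. Here |A + A| = 2|A| − 1 = 5, the minimum possible — so K = 5/3 is minimal, which holds iff A is an arithmetic progression.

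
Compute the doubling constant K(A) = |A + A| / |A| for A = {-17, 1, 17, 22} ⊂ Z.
K = |A + A| / |A| = 10/4 = 5/2

Enumerate A + A = {a + b : a, b ∈ A}. With |A| = 4, there are |A|^2 = 16 ordered sum pairs; collecting distinct values, A + A = {-34, -16, 0, 2, 5, 18, 23, 34, 39, 44}, so |A + A| = 10. Thus K = 10/4 = 5/2. For comparison, the minimum possible |A + A| over all 4-element sets is 2·4 − 1 = 7 (so min K = 7/4), attained only by arithmetic progressions.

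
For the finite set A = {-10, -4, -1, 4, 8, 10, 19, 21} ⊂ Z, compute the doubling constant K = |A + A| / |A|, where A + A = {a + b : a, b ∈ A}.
K = |A + A| / |A| = 30/8 = 15/4

Enumerate A + A = {a + b : a, b ∈ A}. With |A| = 8, there are |A|^2 = 64 ordered sum pairs; collecting distinct values, A + A = {-20, -14, -11, -8, -6, -5, -2, 0, 3, 4, 6, 7, 8, 9, 11, 12, 14, 15, 16, 17, 18, 20, 23, 25, 27, 29, 31, 38, 40, 42}, so |A + A| = 30. Thus K = 30/8 = 15/4. For comparison, the minimum possible |A + A| over all 8-element sets is 2·8 − 1 = 15 (so min K = 15/8), attained only by arithmetic progressions.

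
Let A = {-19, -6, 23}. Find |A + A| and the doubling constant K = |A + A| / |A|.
K = |A + A| / |A| = 6/3 = 2

Enumerate A + A = {a + b : a, b ∈ A}. With |A| = 3, there are |A|^2 = 9 ordered sum pairs; collecting distinct values, A + A = {-38, -25, -12, 4, 17, 46}, so |A + A| = 6. Thus K = 6/3 = 2. For comparison, the minimum possible |A + A| over all 3-element sets is 2·3 − 1 = 5 (so min K = 5/3), attained only by arithmetic progressions.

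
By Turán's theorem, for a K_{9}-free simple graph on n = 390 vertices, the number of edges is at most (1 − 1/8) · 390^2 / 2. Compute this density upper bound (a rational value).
Turán density bound = (7/8) · 390^2/2 = 266175/4 ≈ 66543.75

Turán's theorem: ex(n, K_{r+1}) is achieved by the complete r-partite Turán graph T(n, r) with parts as balanced as possible, and is at most (1 − 1/r) · n^2/2. For r = 8, n = 390: the density bound is (7/8) · 152100/2 = 266175/4 ≈ 66543.75. The integer-valued extremum is e(T(390, 8)) = 66543, which is strictly less than the density bound 266175/4 since 8 ∤ 390 (the parts of T(390, 8) cannot all be equal).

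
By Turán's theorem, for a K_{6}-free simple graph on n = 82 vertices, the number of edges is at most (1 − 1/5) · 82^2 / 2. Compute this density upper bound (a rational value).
Turán density bound = (4/5) · 82^2/2 = 13448/5 ≈ 2689.6

Turán's theorem: ex(n, K_{r+1}) is achieved by the complete r-partite Turán graph T(n, r) with parts as balanced as possible, and is at most (1 − 1/r) · n^2/2. For r = 5, n = 82: the density bound is (4/5) · 6724/2 = 13448/5 ≈ 2689.6. The integer-valued extremum is e(T(82, 5)) = 2689, which is strictly less than the density bound 13448/5 since 5 ∤ 82 (the parts of T(82, 5) cannot all be equal).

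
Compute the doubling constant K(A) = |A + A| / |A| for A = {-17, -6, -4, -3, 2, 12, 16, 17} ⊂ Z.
K = |A + A| / |A| = 33/8

Enumerate A + A = {a + b : a, b ∈ A}. With |A| = 8, there are |A|^2 = 64 ordered sum pairs; collecting distinct values, A + A = {-34, -23, -21, -20, -15, -12, -10, -9, -8, -7, -6, -5, -4, -2, -1, 0, 4, 6, 8, 9, 10, 11, 12, 13, 14, 18, 19, 24, 28, 29, 32, 33, 34}, so |A + A| = 33. Thus K = 33/8. For comparison, the minimum possible |A + A| over all 8-element sets is 2·8 − 1 = 15 (so min K = 15/8), attained only by arithmetic progressions.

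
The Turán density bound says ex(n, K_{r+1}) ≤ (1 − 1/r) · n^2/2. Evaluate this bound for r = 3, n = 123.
Turán density bound = (2/3) · 123^2/2 = 5043

Turán's theorem: ex(n, K_{r+1}) is achieved by the complete r-partite Turán graph T(n, r) with parts as balanced as possible, and is at most (1 − 1/r) · n^2/2. For r = 3, n = 123: the density bound is (2/3) · 15129/2 = 5043. Since 3 ∣ 123, the Turán graph T(123, 3) has parts of equal size 41, and its edge count e(T(123, 3)) = 5043 attains the density bound exactly.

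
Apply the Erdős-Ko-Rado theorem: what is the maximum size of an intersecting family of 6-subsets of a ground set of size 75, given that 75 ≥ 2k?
max |F| = C(74, 5) = 16108764

The Erdős-Ko-Rado theorem states: for n ≥ 2k, an intersecting family of k-subsets of an n-element set has size at most C(n − 1, k − 1), with equality for 'star' families {A ⊆ [n] : |A| = k, i ∈ A} (fix an element i). For n = 75, k = 6: C(74, 5) = 16108764.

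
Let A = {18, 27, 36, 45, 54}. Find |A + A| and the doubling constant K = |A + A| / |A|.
K = |A + A| / |A| = 9/5

Enumerate A + A = {a + b : a, b ∈ A}. With |A| = 5, there are |A|^2 = 25 ordered sum pairs; collecting distinct values, A + A = {36, 45, 54, 63, 72, 81, 90, 99, 108}, so |A + A| = 9. Thus K = 9/5. Here |A + A| = 2|A| − 1 = 9, the minimum possible — so K = 9/5 is minimal, which holds iff A is an arithmetic progression.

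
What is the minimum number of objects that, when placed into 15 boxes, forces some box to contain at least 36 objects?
n = (36 − 1)·15 + 1 = 526

By the generalised pigeonhole principle, to guarantee some box contains ≥ r objects we need more than (r − 1) · k objects total. Threshold: n = (r − 1) · k + 1. With r = 36 and k = 15: n = 35 · 15 + 1 = 525 + 1 = 526. For n = 525 = 35 · 15, we can put exactly 35 objects in every box, avoiding 36 in any single one — so 526 is tight.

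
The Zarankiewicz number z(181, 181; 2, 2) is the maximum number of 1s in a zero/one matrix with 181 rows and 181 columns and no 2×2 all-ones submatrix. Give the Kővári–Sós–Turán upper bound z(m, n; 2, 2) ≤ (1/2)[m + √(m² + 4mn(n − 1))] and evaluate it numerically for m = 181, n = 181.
z(181, 181; 2, 2) ≤ (1/2)[181 + √(181² + 4·181·181·180)] = (1/2)[181 + √23620681] = 2520.5556

Kővári–Sós–Turán: let r_1, ..., r_181 be the row sums and z = Σ r_i the total number of 1s. Each pair of columns can share at most one row with both entries 1 (else a 2×2 all-ones block appears), so Σ_i C(r_i, 2) ≤ C(181, 2) = 16290. By convexity Σ_i C(r_i, 2) ≥ 181·C(z/181, 2) = z(z − 181)/(2·181), giving z² − 181z − 181·181·180 ≤ 0 and hence z ≤ (1/2)[181 + √(32761 + 4·5896980)] = (1/2)[181 + √23620681] ≈ (1/2)(181 + 4860.1112) = 2520.5556.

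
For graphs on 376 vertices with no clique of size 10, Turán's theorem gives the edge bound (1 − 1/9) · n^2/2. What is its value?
Turán density bound = (8/9) · 376^2/2 = 565504/9 ≈ 62833.7778

Turán's theorem: ex(n, K_{r+1}) is achieved by the complete r-partite Turán graph T(n, r) with parts as balanced as possible, and is at most (1 − 1/r) · n^2/2. For r = 9, n = 376: the density bound is (8/9) · 141376/2 = 565504/9 ≈ 62833.7778. The integer-valued extremum is e(T(376, 9)) = 62833, which is strictly less than the density bound 565504/9 since 9 ∤ 376 (the parts of T(376, 9) cannot all be equal).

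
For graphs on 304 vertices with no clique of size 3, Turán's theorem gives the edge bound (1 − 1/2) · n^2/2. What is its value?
Turán density bound = (1/2) · 304^2/2 = 23104

Turán's theorem: ex(n, K_{r+1}) is achieved by the complete r-partite Turán graph T(n, r) with parts as balanced as possible, and is at most (1 − 1/r) · n^2/2. For r = 2, n = 304: the density bound is (1/2) · 92416/2 = 23104. Since 2 ∣ 304, the Turán graph T(304, 2) has parts of equal size 152, and its edge count e(T(304, 2)) = 23104 attains the density bound exactly.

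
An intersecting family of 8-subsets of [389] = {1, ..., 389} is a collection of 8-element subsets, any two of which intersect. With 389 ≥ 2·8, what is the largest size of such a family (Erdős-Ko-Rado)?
max |F| = C(388, 7) = 248744535954816

Erdős-Ko-Rado (1961): when n ≥ 2k, max |F| = C(n−1, k−1). The bound is attained by the star {A : i ∈ A} for any fixed i ∈ [n]. Here C(389−1, 8−1) = C(388, 7) = 248744535954816.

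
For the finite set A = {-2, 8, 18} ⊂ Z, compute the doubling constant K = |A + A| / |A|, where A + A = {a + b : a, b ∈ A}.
K = |A + A| / |A| = 5/3

Enumerate A + A = {a + b : a, b ∈ A}. With |A| = 3, there are |A|^2 = 9 ordered sum pairs; collecting distinct values, A + A = {-4, 6, 16, 26, 36}, so |A + A| = 5. Thus K = 5/3. Here |A + A| = 2|A| − 1 = 5, the minimum possible — so K = 5/3 is minimal, which holds iff A is an arithmetic progression.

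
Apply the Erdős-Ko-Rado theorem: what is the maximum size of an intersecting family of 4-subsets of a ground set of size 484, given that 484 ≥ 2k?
max |F| = C(483, 3) = 18663281

The Erdős-Ko-Rado theorem states: for n ≥ 2k, an intersecting family of k-subsets of an n-element set has size at most C(n − 1, k − 1), with equality for 'star' families {A ⊆ [n] : |A| = k, i ∈ A} (fix an element i). For n = 484, k = 4: C(483, 3) = 18663281.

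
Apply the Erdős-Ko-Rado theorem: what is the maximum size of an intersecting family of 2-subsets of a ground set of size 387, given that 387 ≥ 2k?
max |F| = C(386, 1) = 386

Erdős-Ko-Rado (1961): when n ≥ 2k, max |F| = C(n−1, k−1). The bound is attained by the star {A : i ∈ A} for any fixed i ∈ [n]. Here C(387−1, 2−1) = C(386, 1) = 386.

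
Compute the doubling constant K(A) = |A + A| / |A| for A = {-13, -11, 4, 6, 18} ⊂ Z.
K = |A + A| / |A| = 14/5

Enumerate A + A = {a + b : a, b ∈ A}. With |A| = 5, there are |A|^2 = 25 ordered sum pairs; collecting distinct values, A + A = {-26, -24, -22, -9, -7, -5, 5, 7, 8, 10, 12, 22, 24, 36}, so |A + A| = 14. Thus K = 14/5. For comparison, the minimum possible |A + A| over all 5-element sets is 2·5 − 1 = 9 (so min K = 9/5), attained only by arithmetic progressions.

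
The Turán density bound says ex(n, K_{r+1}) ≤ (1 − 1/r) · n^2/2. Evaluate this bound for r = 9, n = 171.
Turán density bound = (8/9) · 171^2/2 = 12996

Turán's theorem: ex(n, K_{r+1}) is achieved by the complete r-partite Turán graph T(n, r) with parts as balanced as possible, and is at most (1 − 1/r) · n^2/2. For r = 9, n = 171: the density bound is (8/9) · 29241/2 = 12996. Since 9 ∣ 171, the Turán graph T(171, 9) has parts of equal size 19, and its edge count e(T(171, 9)) = 12996 attains the density bound exactly.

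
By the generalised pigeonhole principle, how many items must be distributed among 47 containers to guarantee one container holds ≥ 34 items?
n = (34 − 1)·47 + 1 = 1552

By the generalised pigeonhole principle, to guarantee some box contains ≥ r objects we need more than (r − 1) · k objects total. Threshold: n = (r − 1) · k + 1. With r = 34 and k = 47: n = 33 · 47 + 1 = 1551 + 1 = 1552. For n = 1551 = 33 · 47, we can put exactly 33 objects in every box, avoiding 34 in any single one — so 1552 is tight.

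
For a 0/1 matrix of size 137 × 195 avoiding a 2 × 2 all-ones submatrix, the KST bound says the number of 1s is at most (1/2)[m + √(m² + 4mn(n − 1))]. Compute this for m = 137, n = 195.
z(137, 195; 2, 2) ≤ (1/2)[137 + √(137² + 4·137·195·194)] = (1/2)[137 + √20749609] = 2346.0869

Kővári–Sós–Turán: let r_1, ..., r_137 be the row sums and z = Σ r_i the total number of 1s. Each pair of columns can share at most one row with both entries 1 (else a 2×2 all-ones block appears), so Σ_i C(r_i, 2) ≤ C(195, 2) = 18915. By convexity Σ_i C(r_i, 2) ≥ 137·C(z/137, 2) = z(z − 137)/(2·137), giving z² − 137z − 137·195·194 ≤ 0 and hence z ≤ (1/2)[137 + √(18769 + 4·5182710)] = (1/2)[137 + √20749609] ≈ (1/2)(137 + 4555.1739) = 2346.0869.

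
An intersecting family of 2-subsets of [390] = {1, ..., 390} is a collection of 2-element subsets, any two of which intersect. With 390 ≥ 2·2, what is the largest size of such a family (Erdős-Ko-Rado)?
max |F| = C(389, 1) = 389

Erdős-Ko-Rado (1961): when n ≥ 2k, max |F| = C(n−1, k−1). The bound is attained by the star {A : i ∈ A} for any fixed i ∈ [n]. Here C(390−1, 2−1) = C(389, 1) = 389.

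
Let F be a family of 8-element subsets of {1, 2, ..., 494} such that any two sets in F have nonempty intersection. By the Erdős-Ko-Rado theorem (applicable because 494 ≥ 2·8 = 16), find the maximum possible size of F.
max |F| = C(493, 7) = 1345602235894084

The Erdős-Ko-Rado theorem states: for n ≥ 2k, an intersecting family of k-subsets of an n-element set has size at most C(n − 1, k − 1), with equality for 'star' families {A ⊆ [n] : |A| = k, i ∈ A} (fix an element i). For n = 494, k = 8: C(493, 7) = 1345602235894084.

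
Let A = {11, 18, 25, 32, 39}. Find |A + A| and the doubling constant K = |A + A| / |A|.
K = |A + A| / |A| = 9/5

Enumerate A + A = {a + b : a, b ∈ A}. With |A| = 5, there are |A|^2 = 25 ordered sum pairs; collecting distinct values, A + A = {22, 29, 36, 43, 50, 57, 64, 71, 78}, so |A + A| = 9. Thus K = 9/5. Here |A + A| = 2|A| − 1 = 9, the minimum possible — so K = 9/5 is minimal, which holds iff A is an arithmetic progression.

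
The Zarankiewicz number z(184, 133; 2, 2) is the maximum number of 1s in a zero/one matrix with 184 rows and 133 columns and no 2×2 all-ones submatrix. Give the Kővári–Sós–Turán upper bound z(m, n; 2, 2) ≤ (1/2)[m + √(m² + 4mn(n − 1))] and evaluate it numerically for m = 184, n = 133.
z(184, 133; 2, 2) ≤ (1/2)[184 + √(184² + 4·184·133·132)] = (1/2)[184 + √12955072] = 1891.6577

Kővári–Sós–Turán: let r_1, ..., r_184 be the row sums and z = Σ r_i the total number of 1s. Each pair of columns can share at most one row with both entries 1 (else a 2×2 all-ones block appears), so Σ_i C(r_i, 2) ≤ C(133, 2) = 8778. By convexity Σ_i C(r_i, 2) ≥ 184·C(z/184, 2) = z(z − 184)/(2·184), giving z² − 184z − 184·133·132 ≤ 0 and hence z ≤ (1/2)[184 + √(33856 + 4·3230304)] = (1/2)[184 + √12955072] ≈ (1/2)(184 + 3599.3155) = 1891.6577.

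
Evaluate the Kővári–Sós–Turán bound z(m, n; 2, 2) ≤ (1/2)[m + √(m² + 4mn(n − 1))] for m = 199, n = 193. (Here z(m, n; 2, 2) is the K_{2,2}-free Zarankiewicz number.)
z(199, 193; 2, 2) ≤ (1/2)[199 + √(199² + 4·199·193·192)] = (1/2)[199 + √29536177] = 2816.8598

Kővári–Sós–Turán: let r_1, ..., r_199 be the row sums and z = Σ r_i the total number of 1s. Each pair of columns can share at most one row with both entries 1 (else a 2×2 all-ones block appears), so Σ_i C(r_i, 2) ≤ C(193, 2) = 18528. By convexity Σ_i C(r_i, 2) ≥ 199·C(z/199, 2) = z(z − 199)/(2·199), giving z² − 199z − 199·193·192 ≤ 0 and hence z ≤ (1/2)[199 + √(39601 + 4·7374144)] = (1/2)[199 + √29536177] ≈ (1/2)(199 + 5434.7196) = 2816.8598.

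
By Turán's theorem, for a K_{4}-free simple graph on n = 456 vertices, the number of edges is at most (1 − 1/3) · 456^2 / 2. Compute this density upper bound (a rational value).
Turán density bound = (2/3) · 456^2/2 = 69312

Turán's theorem: ex(n, K_{r+1}) is achieved by the complete r-partite Turán graph T(n, r) with parts as balanced as possible, and is at most (1 − 1/r) · n^2/2. For r = 3, n = 456: the density bound is (2/3) · 207936/2 = 69312. Since 3 ∣ 456, the Turán graph T(456, 3) has parts of equal size 152, and its edge count e(T(456, 3)) = 69312 attains the density bound exactly.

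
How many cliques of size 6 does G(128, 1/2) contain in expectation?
E[# K_6] = C(128, 6) · (1/2)^C(6, 2) = 5423611200 / 2^15 = 84743925/512 ≈ 165515.478516

For each 6-subset S of vertices (there are C(128, 6) = 5423611200 such S), let X_S = 1 if S induces a K_6 (all C(6, 2) = 15 edges present). Then P(X_S = 1) = (1/2)^15 = 1/32768. By linearity of expectation, E[# K_6] = C(128, 6) · (1/2)^15 = 5423611200 / 32768 = 84743925/512 ≈ 165515.478516.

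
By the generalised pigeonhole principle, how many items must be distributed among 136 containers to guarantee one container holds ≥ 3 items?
n = (3 − 1)·136 + 1 = 273

By the generalised pigeonhole principle, to guarantee some box contains ≥ r objects we need more than (r − 1) · k objects total. Threshold: n = (r − 1) · k + 1. With r = 3 and k = 136: n = 2 · 136 + 1 = 272 + 1 = 273. For n = 272 = 2 · 136, we can put exactly 2 objects in every box, avoiding 3 in any single one — so 273 is tight.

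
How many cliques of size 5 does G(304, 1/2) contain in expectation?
E[# K_5] = C(304, 5) · (1/2)^C(5, 2) = 20932912560 / 2^10 = 1308307035/64 = 20442297.421875

For each 5-subset S of vertices (there are C(304, 5) = 20932912560 such S), let X_S = 1 if S induces a K_5 (all C(5, 2) = 10 edges present). Then P(X_S = 1) = (1/2)^10 = 1/1024. By linearity of expectation, E[# K_5] = C(304, 5) · (1/2)^10 = 20932912560 / 1024 = 1308307035/64 = 20442297.421875.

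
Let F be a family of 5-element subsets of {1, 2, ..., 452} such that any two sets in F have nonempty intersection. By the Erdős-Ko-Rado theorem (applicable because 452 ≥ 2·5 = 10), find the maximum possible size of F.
max |F| = C(451, 4) = 1700991600

Erdős-Ko-Rado (1961): when n ≥ 2k, max |F| = C(n−1, k−1). The bound is attained by the star {A : i ∈ A} for any fixed i ∈ [n]. Here C(452−1, 5−1) = C(451, 4) = 1700991600.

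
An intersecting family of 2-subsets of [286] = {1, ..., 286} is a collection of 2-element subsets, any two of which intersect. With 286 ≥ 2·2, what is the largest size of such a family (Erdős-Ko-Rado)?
max |F| = C(285, 1) = 285

Erdős-Ko-Rado (1961): when n ≥ 2k, max |F| = C(n−1, k−1). The bound is attained by the star {A : i ∈ A} for any fixed i ∈ [n]. Here C(286−1, 2−1) = C(285, 1) = 285.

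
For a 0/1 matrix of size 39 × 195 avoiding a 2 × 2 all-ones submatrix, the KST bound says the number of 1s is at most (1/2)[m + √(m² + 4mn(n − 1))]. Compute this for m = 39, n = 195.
z(39, 195; 2, 2) ≤ (1/2)[39 + √(39² + 4·39·195·194)] = (1/2)[39 + √5903001] = 1234.3046

Kővári–Sós–Turán: let r_1, ..., r_39 be the row sums and z = Σ r_i the total number of 1s. Each pair of columns can share at most one row with both entries 1 (else a 2×2 all-ones block appears), so Σ_i C(r_i, 2) ≤ C(195, 2) = 18915. By convexity Σ_i C(r_i, 2) ≥ 39·C(z/39, 2) = z(z − 39)/(2·39), giving z² − 39z − 39·195·194 ≤ 0 and hence z ≤ (1/2)[39 + √(1521 + 4·1475370)] = (1/2)[39 + √5903001] ≈ (1/2)(39 + 2429.6092) = 1234.3046.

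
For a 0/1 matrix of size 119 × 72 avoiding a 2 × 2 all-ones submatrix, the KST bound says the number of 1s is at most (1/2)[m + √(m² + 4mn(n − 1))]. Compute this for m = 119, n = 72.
z(119, 72; 2, 2) ≤ (1/2)[119 + √(119² + 4·119·72·71)] = (1/2)[119 + √2447473] = 841.7201

Kővári–Sós–Turán: let r_1, ..., r_119 be the row sums and z = Σ r_i the total number of 1s. Each pair of columns can share at most one row with both entries 1 (else a 2×2 all-ones block appears), so Σ_i C(r_i, 2) ≤ C(72, 2) = 2556. By convexity Σ_i C(r_i, 2) ≥ 119·C(z/119, 2) = z(z − 119)/(2·119), giving z² − 119z − 119·72·71 ≤ 0 and hence z ≤ (1/2)[119 + √(14161 + 4·608328)] = (1/2)[119 + √2447473] ≈ (1/2)(119 + 1564.4402) = 841.7201.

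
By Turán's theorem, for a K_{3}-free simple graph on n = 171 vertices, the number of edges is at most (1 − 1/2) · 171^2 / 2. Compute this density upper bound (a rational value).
Turán density bound = (1/2) · 171^2/2 = 29241/4 ≈ 7310.25

Turán's theorem: ex(n, K_{r+1}) is achieved by the complete r-partite Turán graph T(n, r) with parts as balanced as possible, and is at most (1 − 1/r) · n^2/2. For r = 2, n = 171: the density bound is (1/2) · 29241/2 = 29241/4 ≈ 7310.25. The integer-valued extremum is e(T(171, 2)) = 7310, which is strictly less than the density bound 29241/4 since 2 ∤ 171 (the parts of T(171, 2) cannot all be equal).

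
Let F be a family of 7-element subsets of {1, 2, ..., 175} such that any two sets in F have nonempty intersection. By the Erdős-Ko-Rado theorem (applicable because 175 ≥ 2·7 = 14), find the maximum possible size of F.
max |F| = C(174, 6) = 35328324291

Erdős-Ko-Rado (1961): when n ≥ 2k, max |F| = C(n−1, k−1). The bound is attained by the star {A : i ∈ A} for any fixed i ∈ [n]. Here C(175−1, 7−1) = C(174, 6) = 35328324291.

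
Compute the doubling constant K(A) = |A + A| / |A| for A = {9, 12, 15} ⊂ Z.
K = |A + A| / |A| = 5/3

Enumerate A + A = {a + b : a, b ∈ A}. With |A| = 3, there are |A|^2 = 9 ordered sum pairs; collecting distinct values, A + A = {18, 21, 24, 27, 30}, so |A + A| = 5. Thus K = 5/3. Here |A + A| = 2|A| − 1 = 5, the minimum possible — so K = 5/3 is minimal, which holds iff A is an arithmetic progression.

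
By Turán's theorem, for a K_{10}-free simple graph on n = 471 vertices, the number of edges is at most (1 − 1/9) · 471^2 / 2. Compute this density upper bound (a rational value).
Turán density bound = (8/9) · 471^2/2 = 98596

Turán's theorem: ex(n, K_{r+1}) is achieved by the complete r-partite Turán graph T(n, r) with parts as balanced as possible, and is at most (1 − 1/r) · n^2/2. For r = 9, n = 471: the density bound is (8/9) · 221841/2 = 98596. The integer-valued extremum is e(T(471, 9)) = 98595, which is strictly less than the density bound 98596 since 9 ∤ 471 (the parts of T(471, 9) cannot all be equal).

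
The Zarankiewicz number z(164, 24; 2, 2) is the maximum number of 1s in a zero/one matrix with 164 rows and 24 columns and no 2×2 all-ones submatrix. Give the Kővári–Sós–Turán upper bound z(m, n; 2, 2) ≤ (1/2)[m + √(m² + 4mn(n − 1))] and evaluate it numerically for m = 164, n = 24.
z(164, 24; 2, 2) ≤ (1/2)[164 + √(164² + 4·164·24·23)] = (1/2)[164 + √389008] = 393.8525

Kővári–Sós–Turán: let r_1, ..., r_164 be the row sums and z = Σ r_i the total number of 1s. Each pair of columns can share at most one row with both entries 1 (else a 2×2 all-ones block appears), so Σ_i C(r_i, 2) ≤ C(24, 2) = 276. By convexity Σ_i C(r_i, 2) ≥ 164·C(z/164, 2) = z(z − 164)/(2·164), giving z² − 164z − 164·24·23 ≤ 0 and hence z ≤ (1/2)[164 + √(26896 + 4·90528)] = (1/2)[164 + √389008] ≈ (1/2)(164 + 623.7051) = 393.8525.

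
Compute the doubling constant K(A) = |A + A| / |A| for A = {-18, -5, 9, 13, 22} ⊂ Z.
K = |A + A| / |A| = 14/5

Enumerate A + A = {a + b : a, b ∈ A}. With |A| = 5, there are |A|^2 = 25 ordered sum pairs; collecting distinct values, A + A = {-36, -23, -10, -9, -5, 4, 8, 17, 18, 22, 26, 31, 35, 44}, so |A + A| = 14. Thus K = 14/5. For comparison, the minimum possible |A + A| over all 5-element sets is 2·5 − 1 = 9 (so min K = 9/5), attained only by arithmetic progressions.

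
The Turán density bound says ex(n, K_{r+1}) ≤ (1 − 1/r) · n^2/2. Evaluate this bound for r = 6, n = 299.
Turán density bound = (5/6) · 299^2/2 = 447005/12 ≈ 37250.4167

Turán's theorem: ex(n, K_{r+1}) is achieved by the complete r-partite Turán graph T(n, r) with parts as balanced as possible, and is at most (1 − 1/r) · n^2/2. For r = 6, n = 299: the density bound is (5/6) · 89401/2 = 447005/12 ≈ 37250.4167. The integer-valued extremum is e(T(299, 6)) = 37250, which is strictly less than the density bound 447005/12 since 6 ∤ 299 (the parts of T(299, 6) cannot all be equal).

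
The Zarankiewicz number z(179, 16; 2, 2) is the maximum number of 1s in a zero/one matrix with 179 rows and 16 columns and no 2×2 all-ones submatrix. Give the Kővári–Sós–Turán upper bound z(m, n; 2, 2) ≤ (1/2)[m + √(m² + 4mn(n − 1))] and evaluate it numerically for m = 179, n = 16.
z(179, 16; 2, 2) ≤ (1/2)[179 + √(179² + 4·179·16·15)] = (1/2)[179 + √203881] = 315.2659

Kővári–Sós–Turán: let r_1, ..., r_179 be the row sums and z = Σ r_i the total number of 1s. Each pair of columns can share at most one row with both entries 1 (else a 2×2 all-ones block appears), so Σ_i C(r_i, 2) ≤ C(16, 2) = 120. By convexity Σ_i C(r_i, 2) ≥ 179·C(z/179, 2) = z(z − 179)/(2·179), giving z² − 179z − 179·16·15 ≤ 0 and hence z ≤ (1/2)[179 + √(32041 + 4·42960)] = (1/2)[179 + √203881] ≈ (1/2)(179 + 451.5318) = 315.2659.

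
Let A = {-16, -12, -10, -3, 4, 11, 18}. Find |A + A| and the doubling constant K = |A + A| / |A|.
K = |A + A| / |A| = 22/7

Enumerate A + A = {a + b : a, b ∈ A}. With |A| = 7, there are |A|^2 = 49 ordered sum pairs; collecting distinct values, A + A = {-32, -28, -26, -24, -22, -20, -19, -15, -13, -12, -8, -6, -5, -1, 1, 2, 6, 8, 15, 22, 29, 36}, so |A + A| = 22. Thus K = 22/7. For comparison, the minimum possible |A + A| over all 7-element sets is 2·7 − 1 = 13 (so min K = 13/7), attained only by arithmetic progressions.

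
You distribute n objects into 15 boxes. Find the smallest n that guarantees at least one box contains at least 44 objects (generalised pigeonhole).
n = (44 − 1)·15 + 1 = 646

By the generalised pigeonhole principle, to guarantee some box contains ≥ r objects we need more than (r − 1) · k objects total. Threshold: n = (r − 1) · k + 1. With r = 44 and k = 15: n = 43 · 15 + 1 = 645 + 1 = 646. For n = 645 = 43 · 15, we can put exactly 43 objects in every box, avoiding 44 in any single one — so 646 is tight.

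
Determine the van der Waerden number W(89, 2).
W(89, 2) = 89 + 1 = 90

A 2-term AP is any pair of integers, so a monochromatic 2-AP exists iff some colour is used at least twice. With 89 colours, the colouring i ↦ i on {1, ..., 89} uses each colour once, avoiding any monochromatic pair, so W(89, 2) > 89. For {1, ..., 90}, pigeonhole forces two integers of the same colour, which form a monochromatic 2-AP. Hence W(89, 2) = 90.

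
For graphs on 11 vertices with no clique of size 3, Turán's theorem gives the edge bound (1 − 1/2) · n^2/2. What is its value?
Turán density bound = (1/2) · 11^2/2 = 121/4 ≈ 30.25

Turán's theorem: ex(n, K_{r+1}) is achieved by the complete r-partite Turán graph T(n, r) with parts as balanced as possible, and is at most (1 − 1/r) · n^2/2. For r = 2, n = 11: the density bound is (1/2) · 121/2 = 121/4 ≈ 30.25. The integer-valued extremum is e(T(11, 2)) = 30, which is strictly less than the density bound 121/4 since 2 ∤ 11 (the parts of T(11, 2) cannot all be equal).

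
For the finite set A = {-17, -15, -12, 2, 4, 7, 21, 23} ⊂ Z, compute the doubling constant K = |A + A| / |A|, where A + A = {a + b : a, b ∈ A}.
K = |A + A| / |A| = 26/8 = 13/4

Enumerate A + A = {a + b : a, b ∈ A}. With |A| = 8, there are |A|^2 = 64 ordered sum pairs; collecting distinct values, A + A = {-34, -32, -30, -29, -27, -24, -15, -13, -11, -10, -8, -5, 4, 6, 8, 9, 11, 14, 23, 25, 27, 28, 30, 42, 44, 46}, so |A + A| = 26. Thus K = 26/8 = 13/4. For comparison, the minimum possible |A + A| over all 8-element sets is 2·8 − 1 = 15 (so min K = 15/8), attained only by arithmetic progressions.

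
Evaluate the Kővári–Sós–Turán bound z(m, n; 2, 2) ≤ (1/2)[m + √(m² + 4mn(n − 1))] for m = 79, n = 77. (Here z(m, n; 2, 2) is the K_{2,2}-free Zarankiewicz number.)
z(79, 77; 2, 2) ≤ (1/2)[79 + √(79² + 4·79·77·76)] = (1/2)[79 + √1855473] = 720.5787

Kővári–Sós–Turán: let r_1, ..., r_79 be the row sums and z = Σ r_i the total number of 1s. Each pair of columns can share at most one row with both entries 1 (else a 2×2 all-ones block appears), so Σ_i C(r_i, 2) ≤ C(77, 2) = 2926. By convexity Σ_i C(r_i, 2) ≥ 79·C(z/79, 2) = z(z − 79)/(2·79), giving z² − 79z − 79·77·76 ≤ 0 and hence z ≤ (1/2)[79 + √(6241 + 4·462308)] = (1/2)[79 + √1855473] ≈ (1/2)(79 + 1362.1575) = 720.5787.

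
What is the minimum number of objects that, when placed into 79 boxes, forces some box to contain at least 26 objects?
n = (26 − 1)·79 + 1 = 1976

By the generalised pigeonhole principle, to guarantee some box contains ≥ r objects we need more than (r − 1) · k objects total. Threshold: n = (r − 1) · k + 1. With r = 26 and k = 79: n = 25 · 79 + 1 = 1975 + 1 = 1976. For n = 1975 = 25 · 79, we can put exactly 25 objects in every box, avoiding 26 in any single one — so 1976 is tight.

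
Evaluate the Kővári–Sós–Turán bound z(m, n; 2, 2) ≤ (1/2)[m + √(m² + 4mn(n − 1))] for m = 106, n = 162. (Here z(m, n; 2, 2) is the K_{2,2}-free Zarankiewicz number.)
z(106, 162; 2, 2) ≤ (1/2)[106 + √(106² + 4·106·162·161)] = (1/2)[106 + √11070004] = 1716.5808

Kővári–Sós–Turán: let r_1, ..., r_106 be the row sums and z = Σ r_i the total number of 1s. Each pair of columns can share at most one row with both entries 1 (else a 2×2 all-ones block appears), so Σ_i C(r_i, 2) ≤ C(162, 2) = 13041. By convexity Σ_i C(r_i, 2) ≥ 106·C(z/106, 2) = z(z − 106)/(2·106), giving z² − 106z − 106·162·161 ≤ 0 and hence z ≤ (1/2)[106 + √(11236 + 4·2764692)] = (1/2)[106 + √11070004] ≈ (1/2)(106 + 3327.1616) = 1716.5808.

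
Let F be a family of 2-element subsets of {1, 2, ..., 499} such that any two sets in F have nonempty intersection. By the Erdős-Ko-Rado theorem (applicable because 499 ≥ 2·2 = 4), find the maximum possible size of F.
max |F| = C(498, 1) = 498

Erdős-Ko-Rado (1961): when n ≥ 2k, max |F| = C(n−1, k−1). The bound is attained by the star {A : i ∈ A} for any fixed i ∈ [n]. Here C(499−1, 2−1) = C(498, 1) = 498.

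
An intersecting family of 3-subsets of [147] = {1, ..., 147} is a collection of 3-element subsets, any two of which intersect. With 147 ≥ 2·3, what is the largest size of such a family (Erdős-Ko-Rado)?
max |F| = C(146, 2) = 10585

Erdős-Ko-Rado (1961): when n ≥ 2k, max |F| = C(n−1, k−1). The bound is attained by the star {A : i ∈ A} for any fixed i ∈ [n]. Here C(147−1, 3−1) = C(146, 2) = 10585.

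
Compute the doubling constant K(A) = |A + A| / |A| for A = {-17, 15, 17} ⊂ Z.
K = |A + A| / |A| = 6/3 = 2

Enumerate A + A = {a + b : a, b ∈ A}. With |A| = 3, there are |A|^2 = 9 ordered sum pairs; collecting distinct values, A + A = {-34, -2, 0, 30, 32, 34}, so |A + A| = 6. Thus K = 6/3 = 2. For comparison, the minimum possible |A + A| over all 3-element sets is 2·3 − 1 = 5 (so min K = 5/3), attained only by arithmetic progressions.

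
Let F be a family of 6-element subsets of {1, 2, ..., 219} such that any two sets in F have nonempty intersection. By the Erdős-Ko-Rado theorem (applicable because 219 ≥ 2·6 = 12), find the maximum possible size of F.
max |F| = C(218, 5) = 3917788308

The Erdős-Ko-Rado theorem states: for n ≥ 2k, an intersecting family of k-subsets of an n-element set has size at most C(n − 1, k − 1), with equality for 'star' families {A ⊆ [n] : |A| = k, i ∈ A} (fix an element i). For n = 219, k = 6: C(218, 5) = 3917788308.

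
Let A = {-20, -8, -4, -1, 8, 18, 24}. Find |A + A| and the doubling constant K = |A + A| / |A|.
K = |A + A| / |A| = 24/7

Enumerate A + A = {a + b : a, b ∈ A}. With |A| = 7, there are |A|^2 = 49 ordered sum pairs; collecting distinct values, A + A = {-40, -28, -24, -21, -16, -12, -9, -8, -5, -2, 0, 4, 7, 10, 14, 16, 17, 20, 23, 26, 32, 36, 42, 48}, so |A + A| = 24. Thus K = 24/7. For comparison, the minimum possible |A + A| over all 7-element sets is 2·7 − 1 = 13 (so min K = 13/7), attained only by arithmetic progressions.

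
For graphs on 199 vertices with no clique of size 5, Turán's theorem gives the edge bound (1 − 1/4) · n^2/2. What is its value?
Turán density bound = (3/4) · 199^2/2 = 118803/8 ≈ 14850.375

Turán's theorem: ex(n, K_{r+1}) is achieved by the complete r-partite Turán graph T(n, r) with parts as balanced as possible, and is at most (1 − 1/r) · n^2/2. For r = 4, n = 199: the density bound is (3/4) · 39601/2 = 118803/8 ≈ 14850.375. The integer-valued extremum is e(T(199, 4)) = 14850, which is strictly less than the density bound 118803/8 since 4 ∤ 199 (the parts of T(199, 4) cannot all be equal).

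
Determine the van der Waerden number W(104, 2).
W(104, 2) = 104 + 1 = 105

A 2-term AP is any pair of integers, so a monochromatic 2-AP exists iff some colour is used at least twice. With 104 colours, the colouring i ↦ i on {1, ..., 104} uses each colour once, avoiding any monochromatic pair, so W(104, 2) > 104. For {1, ..., 105}, pigeonhole forces two integers of the same colour, which form a monochromatic 2-AP. Hence W(104, 2) = 105.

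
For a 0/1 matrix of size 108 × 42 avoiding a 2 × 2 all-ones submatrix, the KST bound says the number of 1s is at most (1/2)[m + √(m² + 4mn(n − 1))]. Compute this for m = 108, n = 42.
z(108, 42; 2, 2) ≤ (1/2)[108 + √(108² + 4·108·42·41)] = (1/2)[108 + √755568] = 488.6171

Kővári–Sós–Turán: let r_1, ..., r_108 be the row sums and z = Σ r_i the total number of 1s. Each pair of columns can share at most one row with both entries 1 (else a 2×2 all-ones block appears), so Σ_i C(r_i, 2) ≤ C(42, 2) = 861. By convexity Σ_i C(r_i, 2) ≥ 108·C(z/108, 2) = z(z − 108)/(2·108), giving z² − 108z − 108·42·41 ≤ 0 and hence z ≤ (1/2)[108 + √(11664 + 4·185976)] = (1/2)[108 + √755568] ≈ (1/2)(108 + 869.2341) = 488.6171.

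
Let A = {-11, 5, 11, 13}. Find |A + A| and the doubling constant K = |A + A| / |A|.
K = |A + A| / |A| = 10/4 = 5/2

Enumerate A + A = {a + b : a, b ∈ A}. With |A| = 4, there are |A|^2 = 16 ordered sum pairs; collecting distinct values, A + A = {-22, -6, 0, 2, 10, 16, 18, 22, 24, 26}, so |A + A| = 10. Thus K = 10/4 = 5/2. For comparison, the minimum possible |A + A| over all 4-element sets is 2·4 − 1 = 7 (so min K = 7/4), attained only by arithmetic progressions.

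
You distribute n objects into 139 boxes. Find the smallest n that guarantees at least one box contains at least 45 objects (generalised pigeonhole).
n = (45 − 1)·139 + 1 = 6117

By the generalised pigeonhole principle, to guarantee some box contains ≥ r objects we need more than (r − 1) · k objects total. Threshold: n = (r − 1) · k + 1. With r = 45 and k = 139: n = 44 · 139 + 1 = 6116 + 1 = 6117. For n = 6116 = 44 · 139, we can put exactly 44 objects in every box, avoiding 45 in any single one — so 6117 is tight.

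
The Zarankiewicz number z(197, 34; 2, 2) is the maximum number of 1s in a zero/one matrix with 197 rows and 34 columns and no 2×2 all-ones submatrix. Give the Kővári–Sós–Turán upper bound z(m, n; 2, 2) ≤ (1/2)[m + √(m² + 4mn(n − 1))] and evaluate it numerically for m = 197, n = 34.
z(197, 34; 2, 2) ≤ (1/2)[197 + √(197² + 4·197·34·33)] = (1/2)[197 + √922945] = 578.8501

Kővári–Sós–Turán: let r_1, ..., r_197 be the row sums and z = Σ r_i the total number of 1s. Each pair of columns can share at most one row with both entries 1 (else a 2×2 all-ones block appears), so Σ_i C(r_i, 2) ≤ C(34, 2) = 561. By convexity Σ_i C(r_i, 2) ≥ 197·C(z/197, 2) = z(z − 197)/(2·197), giving z² − 197z − 197·34·33 ≤ 0 and hence z ≤ (1/2)[197 + √(38809 + 4·221034)] = (1/2)[197 + √922945] ≈ (1/2)(197 + 960.7003) = 578.8501.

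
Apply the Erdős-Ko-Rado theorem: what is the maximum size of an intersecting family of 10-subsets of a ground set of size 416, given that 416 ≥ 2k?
max |F| = C(415, 9) = 922011274194545755

Erdős-Ko-Rado (1961): when n ≥ 2k, max |F| = C(n−1, k−1). The bound is attained by the star {A : i ∈ A} for any fixed i ∈ [n]. Here C(416−1, 10−1) = C(415, 9) = 922011274194545755.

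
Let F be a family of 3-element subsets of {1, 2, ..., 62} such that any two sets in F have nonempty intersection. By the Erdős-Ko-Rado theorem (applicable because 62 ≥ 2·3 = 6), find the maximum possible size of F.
max |F| = C(61, 2) = 1830

The Erdős-Ko-Rado theorem states: for n ≥ 2k, an intersecting family of k-subsets of an n-element set has size at most C(n − 1, k − 1), with equality for 'star' families {A ⊆ [n] : |A| = k, i ∈ A} (fix an element i). For n = 62, k = 3: C(61, 2) = 1830.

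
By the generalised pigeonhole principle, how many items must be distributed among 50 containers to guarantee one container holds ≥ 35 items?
n = (35 − 1)·50 + 1 = 1701

By the generalised pigeonhole principle, to guarantee some box contains ≥ r objects we need more than (r − 1) · k objects total. Threshold: n = (r − 1) · k + 1. With r = 35 and k = 50: n = 34 · 50 + 1 = 1700 + 1 = 1701. For n = 1700 = 34 · 50, we can put exactly 34 objects in every box, avoiding 35 in any single one — so 1701 is tight.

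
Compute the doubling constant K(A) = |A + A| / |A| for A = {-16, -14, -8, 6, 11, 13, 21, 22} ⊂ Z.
K = |A + A| / |A| = 34/8 = 17/4

Enumerate A + A = {a + b : a, b ∈ A}. With |A| = 8, there are |A|^2 = 64 ordered sum pairs; collecting distinct values, A + A = {-32, -30, -28, -24, -22, -16, -10, -8, -5, -3, -2, -1, 3, 5, 6, 7, 8, 12, 13, 14, 17, 19, 22, 24, 26, 27, 28, 32, 33, 34, 35, 42, 43, 44}, so |A + A| = 34. Thus K = 34/8 = 17/4. For comparison, the minimum possible |A + A| over all 8-element sets is 2·8 − 1 = 15 (so min K = 15/8), attained only by arithmetic progressions.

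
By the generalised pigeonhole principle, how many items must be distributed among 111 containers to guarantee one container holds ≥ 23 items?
n = (23 − 1)·111 + 1 = 2443

By the generalised pigeonhole principle, to guarantee some box contains ≥ r objects we need more than (r − 1) · k objects total. Threshold: n = (r − 1) · k + 1. With r = 23 and k = 111: n = 22 · 111 + 1 = 2442 + 1 = 2443. For n = 2442 = 22 · 111, we can put exactly 22 objects in every box, avoiding 23 in any single one — so 2443 is tight.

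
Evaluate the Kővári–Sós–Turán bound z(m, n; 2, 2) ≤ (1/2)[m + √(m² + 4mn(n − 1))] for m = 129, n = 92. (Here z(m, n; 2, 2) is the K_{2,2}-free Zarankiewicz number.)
z(129, 92; 2, 2) ≤ (1/2)[129 + √(129² + 4·129·92·91)] = (1/2)[129 + √4336593] = 1105.7244

Kővári–Sós–Turán: let r_1, ..., r_129 be the row sums and z = Σ r_i the total number of 1s. Each pair of columns can share at most one row with both entries 1 (else a 2×2 all-ones block appears), so Σ_i C(r_i, 2) ≤ C(92, 2) = 4186. By convexity Σ_i C(r_i, 2) ≥ 129·C(z/129, 2) = z(z − 129)/(2·129), giving z² − 129z − 129·92·91 ≤ 0 and hence z ≤ (1/2)[129 + √(16641 + 4·1079988)] = (1/2)[129 + √4336593] ≈ (1/2)(129 + 2082.4488) = 1105.7244.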